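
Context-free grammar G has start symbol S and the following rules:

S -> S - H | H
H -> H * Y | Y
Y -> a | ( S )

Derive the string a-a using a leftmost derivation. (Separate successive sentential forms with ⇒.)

S ⇒ S-H ⇒ H-H ⇒ Y-H ⇒ a-H ⇒ a-Y ⇒ a-a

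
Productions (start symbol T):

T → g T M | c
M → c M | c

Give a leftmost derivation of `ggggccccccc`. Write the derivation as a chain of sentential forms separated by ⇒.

T⇒gTM⇒ggTMM⇒gggTMMM⇒ggggTMMMM⇒ggggcMMMM⇒ggggccMMMM⇒ggggcccMMMM⇒ggggccccMMM⇒ggggcccccMM⇒ggggccccccM⇒ggggccccccc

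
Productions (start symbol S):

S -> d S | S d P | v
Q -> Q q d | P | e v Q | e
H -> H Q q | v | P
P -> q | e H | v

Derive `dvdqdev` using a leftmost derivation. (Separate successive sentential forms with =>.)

S => dS => dSdP => dSdPdP => dvdPdP => dvdqdP => dvdqdeH => dvdqdev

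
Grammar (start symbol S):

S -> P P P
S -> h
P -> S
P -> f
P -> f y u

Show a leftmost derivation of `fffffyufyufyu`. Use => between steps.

S => PPP   [S -> P P P]
PPP => fPP   [P -> f]
fPP => fSP   [P -> S]
fSP => fPPPP   [S -> P P P]
fPPPP => ffPPP   [P -> f]
ffPPP => ffSPP   [P -> S]
ffSPP => ffPPPPP   [S -> P P P]
ffPPPPP => fffPPPP   [P -> f]
fffPPPP => ffffPPP   [P -> f]
ffffPPP => fffffyuPP   [P -> f y u]
fffffyuPP => fffffyufyuP   [P -> f y u]
fffffyufyuP => fffffyufyufyu   [P -> f y u]

S=>PPP=>fPP=>fSP=>fPPPP=>ffPPP=>ffSPP=>ffPPPPP=>fffPPPP=>ffffPPP=>fffffyuPP=>fffffyufyuP=>fffffyufyufyu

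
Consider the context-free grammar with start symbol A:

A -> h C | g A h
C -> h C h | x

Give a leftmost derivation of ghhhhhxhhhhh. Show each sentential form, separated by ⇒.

A ⇒ gAh ⇒ ghCh ⇒ ghhChh ⇒ ghhhChhh ⇒ ghhhhChhhh ⇒ ghhhhhChhhhh ⇒ ghhhhhxhhhhh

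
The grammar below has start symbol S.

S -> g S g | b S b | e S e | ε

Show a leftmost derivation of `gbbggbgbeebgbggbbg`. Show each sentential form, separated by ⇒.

S ⇒ gSg   [S -> g S g]
gSg ⇒ gbSbg   [S -> b S b]
gbSbg ⇒ gbbSbbg   [S -> b S b]
gbbSbbg ⇒ gbbgSgbbg   [S -> g S g]
gbbgSgbbg ⇒ gbbggSggbbg   [S -> g S g]
gbbggSggbbg ⇒ gbbggbSbggbbg   [S -> b S b]
gbbggbSbggbbg ⇒ gbbggbgSgbggbbg   [S -> g S g]
gbbggbgSgbggbbg ⇒ gbbggbgbSbgbggbbg   [S -> b S b]
gbbggbgbSbgbggbbg ⇒ gbbggbgbeSebgbggbbg   [S -> e S e]
gbbggbgbeSebgbggbbg ⇒ gbbggbgbeebgbggbbg   [S -> ε]

S⇒gSg⇒gbSbg⇒gbbSbbg⇒gbbgSgbbg⇒gbbggSggbbg⇒gbbggbSbggbbg⇒gbbggbgSgbggbbg⇒gbbggbgbSbgbggbbg⇒gbbggbgbeSebgbggbbg⇒gbbggbgbeebgbggbbg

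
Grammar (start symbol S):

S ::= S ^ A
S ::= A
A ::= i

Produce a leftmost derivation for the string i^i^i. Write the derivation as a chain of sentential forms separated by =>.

S => S^A => S^A^A => A^A^A => i^A^A => i^i^A => i^i^i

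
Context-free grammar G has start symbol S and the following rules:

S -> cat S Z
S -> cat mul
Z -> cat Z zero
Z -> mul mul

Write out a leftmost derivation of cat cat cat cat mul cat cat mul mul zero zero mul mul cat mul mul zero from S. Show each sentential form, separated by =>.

S => cat S Z   [S -> cat S Z]
cat S Z => cat cat S Z Z   [S -> cat S Z]
cat cat S Z Z => cat cat cat S Z Z Z   [S -> cat S Z]
cat cat cat S Z Z Z => cat cat cat cat mul Z Z Z   [S -> cat mul]
cat cat cat cat mul Z Z Z => cat cat cat cat mul cat Z zero Z Z   [Z -> cat Z zero]
cat cat cat cat mul cat Z zero Z Z => cat cat cat cat mul cat cat Z zero zero Z Z   [Z -> cat Z zero]
cat cat cat cat mul cat cat Z zero zero Z Z => cat cat cat cat mul cat cat mul mul zero zero Z Z   [Z -> mul mul]
cat cat cat cat mul cat cat mul mul zero zero Z Z => cat cat cat cat mul cat cat mul mul zero zero mul mul Z   [Z -> mul mul]
cat cat cat cat mul cat cat mul mul zero zero mul mul Z => cat cat cat cat mul cat cat mul mul zero zero mul mul cat Z zero   [Z -> cat Z zero]
cat cat cat cat mul cat cat mul mul zero zero mul mul cat Z zero => cat cat cat cat mul cat cat mul mul zero zero mul mul cat mul mul zero   [Z -> mul mul]

S => cat S Z => cat cat S Z Z => cat cat cat S Z Z Z => cat cat cat cat mul Z Z Z => cat cat cat cat mul cat Z zero Z Z => cat cat cat cat mul cat cat Z zero zero Z Z => cat cat cat cat mul cat cat mul mul zero zero Z Z => cat cat cat cat mul cat cat mul mul zero zero mul mul Z => cat cat cat cat mul cat cat mul mul zero zero mul mul cat Z zero => cat cat cat cat mul cat cat mul mul zero zero mul mul cat mul mul zero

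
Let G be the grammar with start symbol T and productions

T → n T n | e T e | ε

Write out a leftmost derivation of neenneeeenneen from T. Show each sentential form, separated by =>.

T => nTn => neTen => neeTeen => neenTneen => neennTnneen => neenneTenneen => neenneeTeenneen => neenneeeenneen

T => nTn   [T → n T n]
nTn => neTen   [T → e T e]
neTen => neeTeen   [T → e T e]
neeTeen => neenTneen   [T → n T n]
neenTneen => neennTnneen   [T → n T n]
neennTnneen => neenneTenneen   [T → e T e]
neenneTenneen => neenneeTeenneen   [T → e T e]
neenneeTeenneen => neenneeeenneen   [T → ε]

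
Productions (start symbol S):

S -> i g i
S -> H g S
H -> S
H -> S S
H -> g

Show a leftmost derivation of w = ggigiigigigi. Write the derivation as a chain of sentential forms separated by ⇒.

S ⇒ HgS ⇒ ggS ⇒ ggHgS ⇒ ggSSgS ⇒ ggigiSgS ⇒ ggigiigigS ⇒ ggigiigigigi

S ⇒ HgS   [S -> H g S]
HgS ⇒ ggS   [H -> g]
ggS ⇒ ggHgS   [S -> H g S]
ggHgS ⇒ ggSSgS   [H -> S S]
ggSSgS ⇒ ggigiSgS   [S -> i g i]
ggigiSgS ⇒ ggigiigigS   [S -> i g i]
ggigiigigS ⇒ ggigiigigigi   [S -> i g i]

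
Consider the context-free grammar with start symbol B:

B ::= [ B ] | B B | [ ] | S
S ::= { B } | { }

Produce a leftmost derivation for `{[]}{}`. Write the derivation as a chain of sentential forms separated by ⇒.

B ⇒ BB ⇒ SB ⇒ {B}B ⇒ {[]}B ⇒ {[]}S ⇒ {[]}{}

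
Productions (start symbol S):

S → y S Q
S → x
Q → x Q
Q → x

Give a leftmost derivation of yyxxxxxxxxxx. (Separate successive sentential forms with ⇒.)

S ⇒ ySQ ⇒ yySQQ ⇒ yyxQQ ⇒ yyxxQQ ⇒ yyxxxQQ ⇒ yyxxxxQQ ⇒ yyxxxxxQQ ⇒ yyxxxxxxQ ⇒ yyxxxxxxxQ ⇒ yyxxxxxxxxQ ⇒ yyxxxxxxxxxQ ⇒ yyxxxxxxxxxx

S ⇒ ySQ   [S → y S Q]
ySQ ⇒ yySQQ   [S → y S Q]
yySQQ ⇒ yyxQQ   [S → x]
yyxQQ ⇒ yyxxQQ   [Q → x Q]
yyxxQQ ⇒ yyxxxQQ   [Q → x Q]
yyxxxQQ ⇒ yyxxxxQQ   [Q → x Q]
yyxxxxQQ ⇒ yyxxxxxQQ   [Q → x Q]
yyxxxxxQQ ⇒ yyxxxxxxQ   [Q → x]
yyxxxxxxQ ⇒ yyxxxxxxxQ   [Q → x Q]
yyxxxxxxxQ ⇒ yyxxxxxxxxQ   [Q → x Q]
yyxxxxxxxxQ ⇒ yyxxxxxxxxxQ   [Q → x Q]
yyxxxxxxxxxQ ⇒ yyxxxxxxxxxx   [Q → x]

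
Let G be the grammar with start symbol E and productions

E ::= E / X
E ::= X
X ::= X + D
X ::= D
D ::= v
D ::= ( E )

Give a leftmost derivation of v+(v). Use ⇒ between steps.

E ⇒ X ⇒ X+D ⇒ D+D ⇒ v+D ⇒ v+(E) ⇒ v+(X) ⇒ v+(D) ⇒ v+(v)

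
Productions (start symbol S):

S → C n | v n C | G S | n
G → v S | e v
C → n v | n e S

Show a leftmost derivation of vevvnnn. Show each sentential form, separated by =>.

S => GS   [S → G S]
GS => vSS   [G → v S]
vSS => vGSS   [S → G S]
vGSS => vevSS   [G → e v]
vevSS => vevGSS   [S → G S]
vevGSS => vevvSSS   [G → v S]
vevvSSS => vevvnSS   [S → n]
vevvnSS => vevvnnS   [S → n]
vevvnnS => vevvnnn   [S → n]

S=>GS=>vSS=>vGSS=>vevSS=>vevGSS=>vevvSSS=>vevvnSS=>vevvnnS=>vevvnnn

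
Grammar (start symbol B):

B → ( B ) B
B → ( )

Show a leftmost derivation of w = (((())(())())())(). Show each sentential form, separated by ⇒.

B⇒(B)B⇒((B)B)B⇒(((B)B)B)B⇒(((())B)B)B⇒(((())(B)B)B)B⇒(((())(())B)B)B⇒(((())(())())B)B⇒(((())(())())())B⇒(((())(())())())()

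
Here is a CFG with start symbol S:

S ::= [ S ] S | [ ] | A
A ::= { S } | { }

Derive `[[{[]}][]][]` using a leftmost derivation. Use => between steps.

S => [S]S   [S ::= [ S ] S]
[S]S => [[S]S]S   [S ::= [ S ] S]
[[S]S]S => [[A]S]S   [S ::= A]
[[A]S]S => [[{S}]S]S   [A ::= { S }]
[[{S}]S]S => [[{[]}]S]S   [S ::= [ ]]
[[{[]}]S]S => [[{[]}][]]S   [S ::= [ ]]
[[{[]}][]]S => [[{[]}][]][]   [S ::= [ ]]

S => [S]S => [[S]S]S => [[A]S]S => [[{S}]S]S => [[{[]}]S]S => [[{[]}][]]S => [[{[]}][]][]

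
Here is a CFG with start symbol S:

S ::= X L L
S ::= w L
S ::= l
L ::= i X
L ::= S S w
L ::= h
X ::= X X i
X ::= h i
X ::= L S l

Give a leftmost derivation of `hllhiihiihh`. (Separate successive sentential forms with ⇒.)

S ⇒ XLL   [S ::= X L L]
XLL ⇒ XXiLL   [X ::= X X i]
XXiLL ⇒ XXiXiLL   [X ::= X X i]
XXiXiLL ⇒ LSlXiXiLL   [X ::= L S l]
LSlXiXiLL ⇒ hSlXiXiLL   [L ::= h]
hSlXiXiLL ⇒ hllXiXiLL   [S ::= l]
hllXiXiLL ⇒ hllhiiXiLL   [X ::= h i]
hllhiiXiLL ⇒ hllhiihiiLL   [X ::= h i]
hllhiihiiLL ⇒ hllhiihiihL   [L ::= h]
hllhiihiihL ⇒ hllhiihiihh   [L ::= h]

S⇒XLL⇒XXiLL⇒XXiXiLL⇒LSlXiXiLL⇒hSlXiXiLL⇒hllXiXiLL⇒hllhiiXiLL⇒hllhiihiiLL⇒hllhiihiihL⇒hllhiihiihh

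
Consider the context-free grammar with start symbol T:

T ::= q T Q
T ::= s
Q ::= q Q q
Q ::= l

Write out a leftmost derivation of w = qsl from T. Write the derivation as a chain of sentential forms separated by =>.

T => qTQ   [T ::= q T Q]
qTQ => qsQ   [T ::= s]
qsQ => qsl   [Q ::= l]

T => qTQ => qsQ => qsl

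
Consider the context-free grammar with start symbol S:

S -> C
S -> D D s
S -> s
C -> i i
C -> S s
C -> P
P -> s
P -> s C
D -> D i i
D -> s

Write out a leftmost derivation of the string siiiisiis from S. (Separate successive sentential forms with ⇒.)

S⇒DDs⇒DiiDs⇒DiiiiDs⇒siiiiDs⇒siiiiDiis⇒siiiisiis

S ⇒ DDs   [S -> D D s]
DDs ⇒ DiiDs   [D -> D i i]
DiiDs ⇒ DiiiiDs   [D -> D i i]
DiiiiDs ⇒ siiiiDs   [D -> s]
siiiiDs ⇒ siiiiDiis   [D -> D i i]
siiiiDiis ⇒ siiiisiis   [D -> s]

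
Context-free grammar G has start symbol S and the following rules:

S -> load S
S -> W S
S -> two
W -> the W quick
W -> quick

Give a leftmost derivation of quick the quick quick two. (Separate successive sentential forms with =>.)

S => W S => quick S => quick W S => quick the W quick S => quick the quick quick S => quick the quick quick two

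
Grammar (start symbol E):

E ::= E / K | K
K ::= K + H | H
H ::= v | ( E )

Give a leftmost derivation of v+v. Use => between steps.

E => K   [E ::= K]
K => K+H   [K ::= K + H]
K+H => H+H   [K ::= H]
H+H => v+H   [H ::= v]
v+H => v+v   [H ::= v]

E => K => K+H => H+H => v+H => v+v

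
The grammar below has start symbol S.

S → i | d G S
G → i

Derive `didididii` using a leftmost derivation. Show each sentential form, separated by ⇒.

S⇒dGS⇒diS⇒didGS⇒didiS⇒dididGS⇒dididiS⇒didididGS⇒didididiS⇒didididii

S ⇒ dGS   [S → d G S]
dGS ⇒ diS   [G → i]
diS ⇒ didGS   [S → d G S]
didGS ⇒ didiS   [G → i]
didiS ⇒ dididGS   [S → d G S]
dididGS ⇒ dididiS   [G → i]
dididiS ⇒ didididGS   [S → d G S]
didididGS ⇒ didididiS   [G → i]
didididiS ⇒ didididii   [S → i]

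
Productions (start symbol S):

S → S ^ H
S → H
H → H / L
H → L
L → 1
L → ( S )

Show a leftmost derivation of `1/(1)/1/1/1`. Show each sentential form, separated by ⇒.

S ⇒ H ⇒ H/L ⇒ H/L/L ⇒ H/L/L/L ⇒ H/L/L/L/L ⇒ L/L/L/L/L ⇒ 1/L/L/L/L ⇒ 1/(S)/L/L/L ⇒ 1/(H)/L/L/L ⇒ 1/(L)/L/L/L ⇒ 1/(1)/L/L/L ⇒ 1/(1)/1/L/L ⇒ 1/(1)/1/1/L ⇒ 1/(1)/1/1/1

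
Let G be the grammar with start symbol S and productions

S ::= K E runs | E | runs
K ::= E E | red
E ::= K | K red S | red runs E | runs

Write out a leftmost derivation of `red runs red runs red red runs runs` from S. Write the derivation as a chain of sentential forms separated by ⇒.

S ⇒ K E runs ⇒ E E E runs ⇒ K E E runs ⇒ red E E runs ⇒ red runs E runs ⇒ red runs red runs E runs ⇒ red runs red runs K red S runs ⇒ red runs red runs red red S runs ⇒ red runs red runs red red runs runs

S ⇒ K E runs   [S ::= K E runs]
K E runs ⇒ E E E runs   [K ::= E E]
E E E runs ⇒ K E E runs   [E ::= K]
K E E runs ⇒ red E E runs   [K ::= red]
red E E runs ⇒ red runs E runs   [E ::= runs]
red runs E runs ⇒ red runs red runs E runs   [E ::= red runs E]
red runs red runs E runs ⇒ red runs red runs K red S runs   [E ::= K red S]
red runs red runs K red S runs ⇒ red runs red runs red red S runs   [K ::= red]
red runs red runs red red S runs ⇒ red runs red runs red red runs runs   [S ::= runs]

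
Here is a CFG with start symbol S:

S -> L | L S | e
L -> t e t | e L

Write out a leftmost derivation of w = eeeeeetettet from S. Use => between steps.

S => LS => eLS => eeLS => eeeLS => eeeeLS => eeeeeLS => eeeeeeLS => eeeeeetetS => eeeeeetetL => eeeeeetettet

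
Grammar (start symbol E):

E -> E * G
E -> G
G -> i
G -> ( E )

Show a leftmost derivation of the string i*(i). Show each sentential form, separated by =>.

E => E*G   [E -> E * G]
E*G => G*G   [E -> G]
G*G => i*G   [G -> i]
i*G => i*(E)   [G -> ( E )]
i*(E) => i*(G)   [E -> G]
i*(G) => i*(i)   [G -> i]

E => E*G => G*G => i*G => i*(E) => i*(G) => i*(i)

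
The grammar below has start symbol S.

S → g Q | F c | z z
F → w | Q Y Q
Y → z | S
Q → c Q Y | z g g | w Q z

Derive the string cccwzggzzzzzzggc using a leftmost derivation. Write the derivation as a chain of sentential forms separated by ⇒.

S ⇒ Fc   [S → F c]
Fc ⇒ QYQc   [F → Q Y Q]
QYQc ⇒ cQYYQc   [Q → c Q Y]
cQYYQc ⇒ ccQYYYQc   [Q → c Q Y]
ccQYYYQc ⇒ cccQYYYYQc   [Q → c Q Y]
cccQYYYYQc ⇒ cccwQzYYYYQc   [Q → w Q z]
cccwQzYYYYQc ⇒ cccwzggzYYYYQc   [Q → z g g]
cccwzggzYYYYQc ⇒ cccwzggzzYYYQc   [Y → z]
cccwzggzzYYYQc ⇒ cccwzggzzzYYQc   [Y → z]
cccwzggzzzYYQc ⇒ cccwzggzzzzYQc   [Y → z]
cccwzggzzzzYQc ⇒ cccwzggzzzzzQc   [Y → z]
cccwzggzzzzzQc ⇒ cccwzggzzzzzzggc   [Q → z g g]

S ⇒ Fc ⇒ QYQc ⇒ cQYYQc ⇒ ccQYYYQc ⇒ cccQYYYYQc ⇒ cccwQzYYYYQc ⇒ cccwzggzYYYYQc ⇒ cccwzggzzYYYQc ⇒ cccwzggzzzYYQc ⇒ cccwzggzzzzYQc ⇒ cccwzggzzzzzQc ⇒ cccwzggzzzzzzggc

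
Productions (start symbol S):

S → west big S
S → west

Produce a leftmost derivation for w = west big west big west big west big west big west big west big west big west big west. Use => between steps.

S => west big S => west big west big S => west big west big west big S => west big west big west big west big S => west big west big west big west big west big S => west big west big west big west big west big west big S => west big west big west big west big west big west big west big S => west big west big west big west big west big west big west big west big S => west big west big west big west big west big west big west big west big west big S => west big west big west big west big west big west big west big west big west big west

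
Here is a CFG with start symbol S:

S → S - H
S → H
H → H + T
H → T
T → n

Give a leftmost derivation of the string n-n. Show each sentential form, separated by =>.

S => S-H => H-H => T-H => n-H => n-T => n-n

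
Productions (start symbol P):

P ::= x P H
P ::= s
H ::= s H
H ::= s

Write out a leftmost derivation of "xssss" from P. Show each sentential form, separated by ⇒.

P ⇒ xPH ⇒ xsH ⇒ xssH ⇒ xsssH ⇒ xssss

P ⇒ xPH   [P ::= x P H]
xPH ⇒ xsH   [P ::= s]
xsH ⇒ xssH   [H ::= s H]
xssH ⇒ xsssH   [H ::= s H]
xsssH ⇒ xssss   [H ::= s]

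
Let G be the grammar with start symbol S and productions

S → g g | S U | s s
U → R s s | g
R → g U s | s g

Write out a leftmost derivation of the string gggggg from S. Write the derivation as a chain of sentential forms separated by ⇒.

S ⇒ SU ⇒ SUU ⇒ SUUU ⇒ SUUUU ⇒ ggUUUU ⇒ gggUUU ⇒ ggggUU ⇒ gggggU ⇒ gggggg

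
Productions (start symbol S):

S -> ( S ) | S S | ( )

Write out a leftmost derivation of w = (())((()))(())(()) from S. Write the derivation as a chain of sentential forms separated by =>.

S => SS   [S -> S S]
SS => (S)S   [S -> ( S )]
(S)S => (())S   [S -> ( )]
(())S => (())SS   [S -> S S]
(())SS => (())SSS   [S -> S S]
(())SSS => (())(S)SS   [S -> ( S )]
(())(S)SS => (())((S))SS   [S -> ( S )]
(())((S))SS => (())((()))SS   [S -> ( )]
(())((()))SS => (())((()))(S)S   [S -> ( S )]
(())((()))(S)S => (())((()))(())S   [S -> ( )]
(())((()))(())S => (())((()))(())(S)   [S -> ( S )]
(())((()))(())(S) => (())((()))(())(())   [S -> ( )]

S => SS => (S)S => (())S => (())SS => (())SSS => (())(S)SS => (())((S))SS => (())((()))SS => (())((()))(S)S => (())((()))(())S => (())((()))(())(S) => (())((()))(())(())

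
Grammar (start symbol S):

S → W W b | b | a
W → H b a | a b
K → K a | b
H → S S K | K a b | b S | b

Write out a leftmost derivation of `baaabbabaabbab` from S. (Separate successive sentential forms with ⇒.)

S ⇒ WWb ⇒ HbaWb ⇒ KabbaWb ⇒ KaabbaWb ⇒ KaaabbaWb ⇒ baaabbaWb ⇒ baaabbaHbab ⇒ baaabbaKabbab ⇒ baaabbaKaabbab ⇒ baaabbabaabbab

S ⇒ WWb   [S → W W b]
WWb ⇒ HbaWb   [W → H b a]
HbaWb ⇒ KabbaWb   [H → K a b]
KabbaWb ⇒ KaabbaWb   [K → K a]
KaabbaWb ⇒ KaaabbaWb   [K → K a]
KaaabbaWb ⇒ baaabbaWb   [K → b]
baaabbaWb ⇒ baaabbaHbab   [W → H b a]
baaabbaHbab ⇒ baaabbaKabbab   [H → K a b]
baaabbaKabbab ⇒ baaabbaKaabbab   [K → K a]
baaabbaKaabbab ⇒ baaabbabaabbab   [K → b]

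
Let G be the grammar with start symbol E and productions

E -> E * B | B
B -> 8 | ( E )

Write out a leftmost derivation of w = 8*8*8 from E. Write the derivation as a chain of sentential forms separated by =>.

E => E*B => E*B*B => B*B*B => 8*B*B => 8*8*B => 8*8*8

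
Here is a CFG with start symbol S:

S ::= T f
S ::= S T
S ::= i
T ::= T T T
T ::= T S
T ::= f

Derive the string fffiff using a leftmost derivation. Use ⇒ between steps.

S ⇒ ST ⇒ TfT ⇒ TSfT ⇒ TTTSfT ⇒ fTTSfT ⇒ ffTSfT ⇒ fffSfT ⇒ fffifT ⇒ fffiff

S ⇒ ST   [S ::= S T]
ST ⇒ TfT   [S ::= T f]
TfT ⇒ TSfT   [T ::= T S]
TSfT ⇒ TTTSfT   [T ::= T T T]
TTTSfT ⇒ fTTSfT   [T ::= f]
fTTSfT ⇒ ffTSfT   [T ::= f]
ffTSfT ⇒ fffSfT   [T ::= f]
fffSfT ⇒ fffifT   [S ::= i]
fffifT ⇒ fffiff   [T ::= f]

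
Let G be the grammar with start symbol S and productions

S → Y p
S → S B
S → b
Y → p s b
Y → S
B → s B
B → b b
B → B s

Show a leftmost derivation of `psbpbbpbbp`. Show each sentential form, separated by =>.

S => Yp   [S → Y p]
Yp => Sp   [Y → S]
Sp => SBp   [S → S B]
SBp => YpBp   [S → Y p]
YpBp => SpBp   [Y → S]
SpBp => SBpBp   [S → S B]
SBpBp => YpBpBp   [S → Y p]
YpBpBp => psbpBpBp   [Y → p s b]
psbpBpBp => psbpbbpBp   [B → b b]
psbpbbpBp => psbpbbpbbp   [B → b b]

S=>Yp=>Sp=>SBp=>YpBp=>SpBp=>SBpBp=>YpBpBp=>psbpBpBp=>psbpbbpBp=>psbpbbpbbp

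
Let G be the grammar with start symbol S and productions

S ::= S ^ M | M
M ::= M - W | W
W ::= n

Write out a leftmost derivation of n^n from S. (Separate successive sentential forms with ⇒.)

S⇒S^M⇒M^M⇒W^M⇒n^M⇒n^W⇒n^n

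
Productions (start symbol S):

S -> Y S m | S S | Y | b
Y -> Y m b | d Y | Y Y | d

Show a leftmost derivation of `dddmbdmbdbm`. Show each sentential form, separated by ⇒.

S ⇒ YSm   [S -> Y S m]
YSm ⇒ YYSm   [Y -> Y Y]
YYSm ⇒ YmbYSm   [Y -> Y m b]
YmbYSm ⇒ dYmbYSm   [Y -> d Y]
dYmbYSm ⇒ dYYmbYSm   [Y -> Y Y]
dYYmbYSm ⇒ dYmbYmbYSm   [Y -> Y m b]
dYmbYmbYSm ⇒ dYYmbYmbYSm   [Y -> Y Y]
dYYmbYmbYSm ⇒ ddYmbYmbYSm   [Y -> d]
ddYmbYmbYSm ⇒ dddmbYmbYSm   [Y -> d]
dddmbYmbYSm ⇒ dddmbdmbYSm   [Y -> d]
dddmbdmbYSm ⇒ dddmbdmbdSm   [Y -> d]
dddmbdmbdSm ⇒ dddmbdmbdbm   [S -> b]

S ⇒ YSm ⇒ YYSm ⇒ YmbYSm ⇒ dYmbYSm ⇒ dYYmbYSm ⇒ dYmbYmbYSm ⇒ dYYmbYmbYSm ⇒ ddYmbYmbYSm ⇒ dddmbYmbYSm ⇒ dddmbdmbYSm ⇒ dddmbdmbdSm ⇒ dddmbdmbdbm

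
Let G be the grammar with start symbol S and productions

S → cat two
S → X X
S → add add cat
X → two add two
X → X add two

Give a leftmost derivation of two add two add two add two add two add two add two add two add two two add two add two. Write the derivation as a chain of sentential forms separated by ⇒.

S ⇒ X X ⇒ X add two X ⇒ X add two add two X ⇒ X add two add two add two X ⇒ X add two add two add two add two X ⇒ X add two add two add two add two add two X ⇒ X add two add two add two add two add two add two X ⇒ X add two add two add two add two add two add two add two X ⇒ two add two add two add two add two add two add two add two add two X ⇒ two add two add two add two add two add two add two add two add two X add two ⇒ two add two add two add two add two add two add two add two add two two add two add two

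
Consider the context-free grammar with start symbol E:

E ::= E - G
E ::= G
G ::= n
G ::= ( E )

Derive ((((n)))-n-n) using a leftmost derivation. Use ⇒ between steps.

E ⇒ G   [E ::= G]
G ⇒ (E)   [G ::= ( E )]
(E) ⇒ (E-G)   [E ::= E - G]
(E-G) ⇒ (E-G-G)   [E ::= E - G]
(E-G-G) ⇒ (G-G-G)   [E ::= G]
(G-G-G) ⇒ ((E)-G-G)   [G ::= ( E )]
((E)-G-G) ⇒ ((G)-G-G)   [E ::= G]
((G)-G-G) ⇒ (((E))-G-G)   [G ::= ( E )]
(((E))-G-G) ⇒ (((G))-G-G)   [E ::= G]
(((G))-G-G) ⇒ ((((E)))-G-G)   [G ::= ( E )]
((((E)))-G-G) ⇒ ((((G)))-G-G)   [E ::= G]
((((G)))-G-G) ⇒ ((((n)))-G-G)   [G ::= n]
((((n)))-G-G) ⇒ ((((n)))-n-G)   [G ::= n]
((((n)))-n-G) ⇒ ((((n)))-n-n)   [G ::= n]

E ⇒ G ⇒ (E) ⇒ (E-G) ⇒ (E-G-G) ⇒ (G-G-G) ⇒ ((E)-G-G) ⇒ ((G)-G-G) ⇒ (((E))-G-G) ⇒ (((G))-G-G) ⇒ ((((E)))-G-G) ⇒ ((((G)))-G-G) ⇒ ((((n)))-G-G) ⇒ ((((n)))-n-G) ⇒ ((((n)))-n-n)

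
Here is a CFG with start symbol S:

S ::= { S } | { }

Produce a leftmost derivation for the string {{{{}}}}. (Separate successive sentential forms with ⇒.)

S ⇒ {S}   [S ::= { S }]
{S} ⇒ {{S}}   [S ::= { S }]
{{S}} ⇒ {{{S}}}   [S ::= { S }]
{{{S}}} ⇒ {{{{}}}}   [S ::= { }]

S ⇒ {S} ⇒ {{S}} ⇒ {{{S}}} ⇒ {{{{}}}}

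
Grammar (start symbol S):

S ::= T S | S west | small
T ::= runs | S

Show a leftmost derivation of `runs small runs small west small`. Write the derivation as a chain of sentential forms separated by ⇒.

S ⇒ T S ⇒ runs S ⇒ runs T S ⇒ runs S S ⇒ runs small S ⇒ runs small T S ⇒ runs small S S ⇒ runs small S west S ⇒ runs small T S west S ⇒ runs small runs S west S ⇒ runs small runs small west S ⇒ runs small runs small west small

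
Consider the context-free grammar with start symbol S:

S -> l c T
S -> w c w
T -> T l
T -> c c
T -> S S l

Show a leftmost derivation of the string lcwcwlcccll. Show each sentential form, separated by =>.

S => lcT   [S -> l c T]
lcT => lcSSl   [T -> S S l]
lcSSl => lcwcwSl   [S -> w c w]
lcwcwSl => lcwcwlcTl   [S -> l c T]
lcwcwlcTl => lcwcwlcTll   [T -> T l]
lcwcwlcTll => lcwcwlcccll   [T -> c c]

S => lcT => lcSSl => lcwcwSl => lcwcwlcTl => lcwcwlcTll => lcwcwlcccll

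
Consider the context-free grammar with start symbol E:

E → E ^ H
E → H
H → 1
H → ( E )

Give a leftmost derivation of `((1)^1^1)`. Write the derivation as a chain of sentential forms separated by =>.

E => H   [E → H]
H => (E)   [H → ( E )]
(E) => (E^H)   [E → E ^ H]
(E^H) => (E^H^H)   [E → E ^ H]
(E^H^H) => (H^H^H)   [E → H]
(H^H^H) => ((E)^H^H)   [H → ( E )]
((E)^H^H) => ((H)^H^H)   [E → H]
((H)^H^H) => ((1)^H^H)   [H → 1]
((1)^H^H) => ((1)^1^H)   [H → 1]
((1)^1^H) => ((1)^1^1)   [H → 1]

E => H => (E) => (E^H) => (E^H^H) => (H^H^H) => ((E)^H^H) => ((H)^H^H) => ((1)^H^H) => ((1)^1^H) => ((1)^1^1)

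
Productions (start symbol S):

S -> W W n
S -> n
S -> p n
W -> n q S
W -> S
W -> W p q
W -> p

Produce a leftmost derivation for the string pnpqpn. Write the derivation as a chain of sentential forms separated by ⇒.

S ⇒ WWn   [S -> W W n]
WWn ⇒ WpqWn   [W -> W p q]
WpqWn ⇒ SpqWn   [W -> S]
SpqWn ⇒ pnpqWn   [S -> p n]
pnpqWn ⇒ pnpqpn   [W -> p]

S⇒WWn⇒WpqWn⇒SpqWn⇒pnpqWn⇒pnpqpn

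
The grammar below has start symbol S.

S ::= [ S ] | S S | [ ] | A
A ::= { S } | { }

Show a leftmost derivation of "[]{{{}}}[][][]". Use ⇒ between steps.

S⇒SS⇒SSS⇒[]SS⇒[]SSS⇒[]SSSS⇒[]ASSS⇒[]{S}SSS⇒[]{A}SSS⇒[]{{S}}SSS⇒[]{{A}}SSS⇒[]{{{}}}SSS⇒[]{{{}}}[]SS⇒[]{{{}}}[][]S⇒[]{{{}}}[][][]

S ⇒ SS   [S ::= S S]
SS ⇒ SSS   [S ::= S S]
SSS ⇒ []SS   [S ::= [ ]]
[]SS ⇒ []SSS   [S ::= S S]
[]SSS ⇒ []SSSS   [S ::= S S]
[]SSSS ⇒ []ASSS   [S ::= A]
[]ASSS ⇒ []{S}SSS   [A ::= { S }]
[]{S}SSS ⇒ []{A}SSS   [S ::= A]
[]{A}SSS ⇒ []{{S}}SSS   [A ::= { S }]
[]{{S}}SSS ⇒ []{{A}}SSS   [S ::= A]
[]{{A}}SSS ⇒ []{{{}}}SSS   [A ::= { }]
[]{{{}}}SSS ⇒ []{{{}}}[]SS   [S ::= [ ]]
[]{{{}}}[]SS ⇒ []{{{}}}[][]S   [S ::= [ ]]
[]{{{}}}[][]S ⇒ []{{{}}}[][][]   [S ::= [ ]]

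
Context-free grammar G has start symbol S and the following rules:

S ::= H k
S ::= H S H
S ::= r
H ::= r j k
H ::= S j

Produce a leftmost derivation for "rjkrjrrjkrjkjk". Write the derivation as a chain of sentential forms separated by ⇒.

S ⇒ Hk ⇒ Sjk ⇒ HSHjk ⇒ rjkSHjk ⇒ rjkHSHHjk ⇒ rjkSjSHHjk ⇒ rjkrjSHHjk ⇒ rjkrjrHHjk ⇒ rjkrjrrjkHjk ⇒ rjkrjrrjkrjkjk

S ⇒ Hk   [S ::= H k]
Hk ⇒ Sjk   [H ::= S j]
Sjk ⇒ HSHjk   [S ::= H S H]
HSHjk ⇒ rjkSHjk   [H ::= r j k]
rjkSHjk ⇒ rjkHSHHjk   [S ::= H S H]
rjkHSHHjk ⇒ rjkSjSHHjk   [H ::= S j]
rjkSjSHHjk ⇒ rjkrjSHHjk   [S ::= r]
rjkrjSHHjk ⇒ rjkrjrHHjk   [S ::= r]
rjkrjrHHjk ⇒ rjkrjrrjkHjk   [H ::= r j k]
rjkrjrrjkHjk ⇒ rjkrjrrjkrjkjk   [H ::= r j k]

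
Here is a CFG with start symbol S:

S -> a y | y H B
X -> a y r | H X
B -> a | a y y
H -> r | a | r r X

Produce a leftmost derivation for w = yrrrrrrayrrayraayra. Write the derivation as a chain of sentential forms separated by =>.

S => yHB   [S -> y H B]
yHB => yrrXB   [H -> r r X]
yrrXB => yrrHXB   [X -> H X]
yrrHXB => yrrrrXXB   [H -> r r X]
yrrrrXXB => yrrrrHXXB   [X -> H X]
yrrrrHXXB => yrrrrrrXXXB   [H -> r r X]
yrrrrrrXXXB => yrrrrrrayrXXB   [X -> a y r]
yrrrrrrayrXXB => yrrrrrrayrHXXB   [X -> H X]
yrrrrrrayrHXXB => yrrrrrrayrrXXB   [H -> r]
yrrrrrrayrrXXB => yrrrrrrayrrayrXB   [X -> a y r]
yrrrrrrayrrayrXB => yrrrrrrayrrayrHXB   [X -> H X]
yrrrrrrayrrayrHXB => yrrrrrrayrrayraXB   [H -> a]
yrrrrrrayrrayraXB => yrrrrrrayrrayraayrB   [X -> a y r]
yrrrrrrayrrayraayrB => yrrrrrrayrrayraayra   [B -> a]

S => yHB => yrrXB => yrrHXB => yrrrrXXB => yrrrrHXXB => yrrrrrrXXXB => yrrrrrrayrXXB => yrrrrrrayrHXXB => yrrrrrrayrrXXB => yrrrrrrayrrayrXB => yrrrrrrayrrayrHXB => yrrrrrrayrrayraXB => yrrrrrrayrrayraayrB => yrrrrrrayrrayraayra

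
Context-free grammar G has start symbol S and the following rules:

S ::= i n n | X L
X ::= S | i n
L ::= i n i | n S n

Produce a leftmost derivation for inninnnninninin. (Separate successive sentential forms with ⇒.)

S⇒XL⇒SL⇒XLL⇒inLL⇒innSnL⇒inninnnL⇒inninnnnSn⇒inninnnnXLn⇒inninnnnSLn⇒inninnnninnLn⇒inninnnninninin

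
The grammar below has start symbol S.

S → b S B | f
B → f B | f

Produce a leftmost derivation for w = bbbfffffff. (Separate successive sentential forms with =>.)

S => bSB => bbSBB => bbbSBBB => bbbfBBB => bbbffBBB => bbbfffBBB => bbbffffBB => bbbfffffB => bbbffffffB => bbbfffffff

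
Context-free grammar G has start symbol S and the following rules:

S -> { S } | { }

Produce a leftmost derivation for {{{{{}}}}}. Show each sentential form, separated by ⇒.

S⇒{S}⇒{{S}}⇒{{{S}}}⇒{{{{S}}}}⇒{{{{{}}}}}

S ⇒ {S}   [S -> { S }]
{S} ⇒ {{S}}   [S -> { S }]
{{S}} ⇒ {{{S}}}   [S -> { S }]
{{{S}}} ⇒ {{{{S}}}}   [S -> { S }]
{{{{S}}}} ⇒ {{{{{}}}}}   [S -> { }]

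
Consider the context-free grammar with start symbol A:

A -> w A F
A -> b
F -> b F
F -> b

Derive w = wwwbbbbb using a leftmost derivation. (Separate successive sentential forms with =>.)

A => wAF => wwAFF => wwwAFFF => wwwbFFF => wwwbbFFF => wwwbbbFF => wwwbbbbF => wwwbbbbb

A => wAF   [A -> w A F]
wAF => wwAFF   [A -> w A F]
wwAFF => wwwAFFF   [A -> w A F]
wwwAFFF => wwwbFFF   [A -> b]
wwwbFFF => wwwbbFFF   [F -> b F]
wwwbbFFF => wwwbbbFF   [F -> b]
wwwbbbFF => wwwbbbbF   [F -> b]
wwwbbbbF => wwwbbbbb   [F -> b]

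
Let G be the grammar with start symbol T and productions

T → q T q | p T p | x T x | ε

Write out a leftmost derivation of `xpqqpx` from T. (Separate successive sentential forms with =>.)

T => xTx   [T → x T x]
xTx => xpTpx   [T → p T p]
xpTpx => xpqTqpx   [T → q T q]
xpqTqpx => xpqqpx   [T → ε]

T => xTx => xpTpx => xpqTqpx => xpqqpx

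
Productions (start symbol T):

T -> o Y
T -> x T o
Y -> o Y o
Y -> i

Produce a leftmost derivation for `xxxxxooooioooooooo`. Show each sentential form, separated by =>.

T=>xTo=>xxToo=>xxxTooo=>xxxxToooo=>xxxxxTooooo=>xxxxxoYooooo=>xxxxxooYoooooo=>xxxxxoooYooooooo=>xxxxxooooYoooooooo=>xxxxxooooioooooooo

T => xTo   [T -> x T o]
xTo => xxToo   [T -> x T o]
xxToo => xxxTooo   [T -> x T o]
xxxTooo => xxxxToooo   [T -> x T o]
xxxxToooo => xxxxxTooooo   [T -> x T o]
xxxxxTooooo => xxxxxoYooooo   [T -> o Y]
xxxxxoYooooo => xxxxxooYoooooo   [Y -> o Y o]
xxxxxooYoooooo => xxxxxoooYooooooo   [Y -> o Y o]
xxxxxoooYooooooo => xxxxxooooYoooooooo   [Y -> o Y o]
xxxxxooooYoooooooo => xxxxxooooioooooooo   [Y -> i]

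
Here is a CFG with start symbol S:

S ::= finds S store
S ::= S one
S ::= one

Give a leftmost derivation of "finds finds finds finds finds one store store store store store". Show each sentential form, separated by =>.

S => finds S store => finds finds S store store => finds finds finds S store store store => finds finds finds finds S store store store store => finds finds finds finds finds S store store store store store => finds finds finds finds finds one store store store store store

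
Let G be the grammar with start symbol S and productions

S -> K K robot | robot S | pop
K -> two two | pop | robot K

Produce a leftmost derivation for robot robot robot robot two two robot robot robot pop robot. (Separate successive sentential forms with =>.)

S => K K robot   [S -> K K robot]
K K robot => robot K K robot   [K -> robot K]
robot K K robot => robot robot K K robot   [K -> robot K]
robot robot K K robot => robot robot robot K K robot   [K -> robot K]
robot robot robot K K robot => robot robot robot robot K K robot   [K -> robot K]
robot robot robot robot K K robot => robot robot robot robot two two K robot   [K -> two two]
robot robot robot robot two two K robot => robot robot robot robot two two robot K robot   [K -> robot K]
robot robot robot robot two two robot K robot => robot robot robot robot two two robot robot K robot   [K -> robot K]
robot robot robot robot two two robot robot K robot => robot robot robot robot two two robot robot robot K robot   [K -> robot K]
robot robot robot robot two two robot robot robot K robot => robot robot robot robot two two robot robot robot pop robot   [K -> pop]

S => K K robot => robot K K robot => robot robot K K robot => robot robot robot K K robot => robot robot robot robot K K robot => robot robot robot robot two two K robot => robot robot robot robot two two robot K robot => robot robot robot robot two two robot robot K robot => robot robot robot robot two two robot robot robot K robot => robot robot robot robot two two robot robot robot pop robot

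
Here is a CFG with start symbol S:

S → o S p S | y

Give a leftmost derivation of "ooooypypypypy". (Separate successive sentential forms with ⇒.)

S ⇒ oSpS   [S → o S p S]
oSpS ⇒ ooSpSpS   [S → o S p S]
ooSpSpS ⇒ oooSpSpSpS   [S → o S p S]
oooSpSpSpS ⇒ ooooSpSpSpSpS   [S → o S p S]
ooooSpSpSpSpS ⇒ ooooypSpSpSpS   [S → y]
ooooypSpSpSpS ⇒ ooooypypSpSpS   [S → y]
ooooypypSpSpS ⇒ ooooypypypSpS   [S → y]
ooooypypypSpS ⇒ ooooypypypypS   [S → y]
ooooypypypypS ⇒ ooooypypypypy   [S → y]

S ⇒ oSpS ⇒ ooSpSpS ⇒ oooSpSpSpS ⇒ ooooSpSpSpSpS ⇒ ooooypSpSpSpS ⇒ ooooypypSpSpS ⇒ ooooypypypSpS ⇒ ooooypypypypS ⇒ ooooypypypypy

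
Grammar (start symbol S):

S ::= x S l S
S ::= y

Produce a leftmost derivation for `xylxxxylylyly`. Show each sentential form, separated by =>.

S => xSlS   [S ::= x S l S]
xSlS => xylS   [S ::= y]
xylS => xylxSlS   [S ::= x S l S]
xylxSlS => xylxxSlSlS   [S ::= x S l S]
xylxxSlSlS => xylxxxSlSlSlS   [S ::= x S l S]
xylxxxSlSlSlS => xylxxxylSlSlS   [S ::= y]
xylxxxylSlSlS => xylxxxylylSlS   [S ::= y]
xylxxxylylSlS => xylxxxylylylS   [S ::= y]
xylxxxylylylS => xylxxxylylyly   [S ::= y]

S=>xSlS=>xylS=>xylxSlS=>xylxxSlSlS=>xylxxxSlSlSlS=>xylxxxylSlSlS=>xylxxxylylSlS=>xylxxxylylylS=>xylxxxylylyly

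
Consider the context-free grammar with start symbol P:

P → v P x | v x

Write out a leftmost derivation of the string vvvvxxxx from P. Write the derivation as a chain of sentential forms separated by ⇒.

P ⇒ vPx ⇒ vvPxx ⇒ vvvPxxx ⇒ vvvvxxxx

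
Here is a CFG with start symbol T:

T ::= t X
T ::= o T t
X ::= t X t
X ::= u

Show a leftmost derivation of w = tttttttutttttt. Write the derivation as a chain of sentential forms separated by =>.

T => tX => ttXt => tttXtt => ttttXttt => tttttXtttt => ttttttXttttt => tttttttXtttttt => tttttttutttttt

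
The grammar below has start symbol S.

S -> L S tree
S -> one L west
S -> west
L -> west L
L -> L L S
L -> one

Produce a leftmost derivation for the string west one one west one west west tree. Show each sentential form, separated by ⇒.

S ⇒ L S tree ⇒ west L S tree ⇒ west L L S S tree ⇒ west L L S L S S tree ⇒ west one L S L S S tree ⇒ west one one S L S S tree ⇒ west one one west L S S tree ⇒ west one one west one S S tree ⇒ west one one west one west S tree ⇒ west one one west one west west tree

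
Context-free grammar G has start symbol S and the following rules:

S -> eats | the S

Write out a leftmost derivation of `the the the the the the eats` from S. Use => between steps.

S => the S => the the S => the the the S => the the the the S => the the the the the S => the the the the the the S => the the the the the the eats

S => the S   [S -> the S]
the S => the the S   [S -> the S]
the the S => the the the S   [S -> the S]
the the the S => the the the the S   [S -> the S]
the the the the S => the the the the the S   [S -> the S]
the the the the the S => the the the the the the S   [S -> the S]
the the the the the the S => the the the the the the eats   [S -> eats]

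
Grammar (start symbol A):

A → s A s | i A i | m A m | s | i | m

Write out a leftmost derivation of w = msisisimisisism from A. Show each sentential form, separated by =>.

A => mAm => msAsm => msiAism => msisAsism => msisiAisism => msisisAsisism => msisisiAisisism => msisisimisisism

A => mAm   [A → m A m]
mAm => msAsm   [A → s A s]
msAsm => msiAism   [A → i A i]
msiAism => msisAsism   [A → s A s]
msisAsism => msisiAisism   [A → i A i]
msisiAisism => msisisAsisism   [A → s A s]
msisisAsisism => msisisiAisisism   [A → i A i]
msisisiAisisism => msisisimisisism   [A → m]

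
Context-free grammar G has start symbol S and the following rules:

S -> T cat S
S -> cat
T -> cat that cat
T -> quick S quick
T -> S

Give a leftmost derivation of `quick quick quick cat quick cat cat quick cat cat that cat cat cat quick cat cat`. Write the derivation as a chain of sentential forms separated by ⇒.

S ⇒ T cat S   [S -> T cat S]
T cat S ⇒ quick S quick cat S   [T -> quick S quick]
quick S quick cat S ⇒ quick T cat S quick cat S   [S -> T cat S]
quick T cat S quick cat S ⇒ quick quick S quick cat S quick cat S   [T -> quick S quick]
quick quick S quick cat S quick cat S ⇒ quick quick T cat S quick cat S quick cat S   [S -> T cat S]
quick quick T cat S quick cat S quick cat S ⇒ quick quick quick S quick cat S quick cat S quick cat S   [T -> quick S quick]
quick quick quick S quick cat S quick cat S quick cat S ⇒ quick quick quick cat quick cat S quick cat S quick cat S   [S -> cat]
quick quick quick cat quick cat S quick cat S quick cat S ⇒ quick quick quick cat quick cat cat quick cat S quick cat S   [S -> cat]
quick quick quick cat quick cat cat quick cat S quick cat S ⇒ quick quick quick cat quick cat cat quick cat T cat S quick cat S   [S -> T cat S]
quick quick quick cat quick cat cat quick cat T cat S quick cat S ⇒ quick quick quick cat quick cat cat quick cat cat that cat cat S quick cat S   [T -> cat that cat]
quick quick quick cat quick cat cat quick cat cat that cat cat S quick cat S ⇒ quick quick quick cat quick cat cat quick cat cat that cat cat cat quick cat S   [S -> cat]
quick quick quick cat quick cat cat quick cat cat that cat cat cat quick cat S ⇒ quick quick quick cat quick cat cat quick cat cat that cat cat cat quick cat cat   [S -> cat]

S ⇒ T cat S ⇒ quick S quick cat S ⇒ quick T cat S quick cat S ⇒ quick quick S quick cat S quick cat S ⇒ quick quick T cat S quick cat S quick cat S ⇒ quick quick quick S quick cat S quick cat S quick cat S ⇒ quick quick quick cat quick cat S quick cat S quick cat S ⇒ quick quick quick cat quick cat cat quick cat S quick cat S ⇒ quick quick quick cat quick cat cat quick cat T cat S quick cat S ⇒ quick quick quick cat quick cat cat quick cat cat that cat cat S quick cat S ⇒ quick quick quick cat quick cat cat quick cat cat that cat cat cat quick cat S ⇒ quick quick quick cat quick cat cat quick cat cat that cat cat cat quick cat cat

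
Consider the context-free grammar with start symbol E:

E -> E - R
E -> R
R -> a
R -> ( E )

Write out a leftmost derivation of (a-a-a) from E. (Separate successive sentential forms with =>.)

E => R => (E) => (E-R) => (E-R-R) => (R-R-R) => (a-R-R) => (a-a-R) => (a-a-a)

E => R   [E -> R]
R => (E)   [R -> ( E )]
(E) => (E-R)   [E -> E - R]
(E-R) => (E-R-R)   [E -> E - R]
(E-R-R) => (R-R-R)   [E -> R]
(R-R-R) => (a-R-R)   [R -> a]
(a-R-R) => (a-a-R)   [R -> a]
(a-a-R) => (a-a-a)   [R -> a]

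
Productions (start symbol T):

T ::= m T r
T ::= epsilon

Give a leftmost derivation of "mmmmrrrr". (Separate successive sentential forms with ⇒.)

T ⇒ mTr ⇒ mmTrr ⇒ mmmTrrr ⇒ mmmmTrrrr ⇒ mmmmrrrr

T ⇒ mTr   [T ::= m T r]
mTr ⇒ mmTrr   [T ::= m T r]
mmTrr ⇒ mmmTrrr   [T ::= m T r]
mmmTrrr ⇒ mmmmTrrrr   [T ::= m T r]
mmmmTrrrr ⇒ mmmmrrrr   [T ::= epsilon]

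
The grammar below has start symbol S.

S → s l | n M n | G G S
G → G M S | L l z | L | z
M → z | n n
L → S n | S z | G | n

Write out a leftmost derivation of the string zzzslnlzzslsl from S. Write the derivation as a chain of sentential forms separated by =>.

S => GGS   [S → G G S]
GGS => zGS   [G → z]
zGS => zGMSS   [G → G M S]
zGMSS => zLlzMSS   [G → L l z]
zLlzMSS => zSnlzMSS   [L → S n]
zSnlzMSS => zGGSnlzMSS   [S → G G S]
zGGSnlzMSS => zzGSnlzMSS   [G → z]
zzGSnlzMSS => zzzSnlzMSS   [G → z]
zzzSnlzMSS => zzzslnlzMSS   [S → s l]
zzzslnlzMSS => zzzslnlzzSS   [M → z]
zzzslnlzzSS => zzzslnlzzslS   [S → s l]
zzzslnlzzslS => zzzslnlzzslsl   [S → s l]

S => GGS => zGS => zGMSS => zLlzMSS => zSnlzMSS => zGGSnlzMSS => zzGSnlzMSS => zzzSnlzMSS => zzzslnlzMSS => zzzslnlzzSS => zzzslnlzzslS => zzzslnlzzslsl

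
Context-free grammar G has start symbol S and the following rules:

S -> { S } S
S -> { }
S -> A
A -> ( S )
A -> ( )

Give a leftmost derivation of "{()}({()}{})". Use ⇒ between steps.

S⇒{S}S⇒{A}S⇒{()}S⇒{()}A⇒{()}(S)⇒{()}({S}S)⇒{()}({A}S)⇒{()}({()}S)⇒{()}({()}{})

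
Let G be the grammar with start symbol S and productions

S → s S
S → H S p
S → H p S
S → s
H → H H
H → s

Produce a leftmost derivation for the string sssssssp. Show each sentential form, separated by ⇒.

S ⇒ sS   [S → s S]
sS ⇒ sHSp   [S → H S p]
sHSp ⇒ sHHSp   [H → H H]
sHHSp ⇒ sHHHSp   [H → H H]
sHHHSp ⇒ sHHHHSp   [H → H H]
sHHHHSp ⇒ sHHHHHSp   [H → H H]
sHHHHHSp ⇒ ssHHHHSp   [H → s]
ssHHHHSp ⇒ sssHHHSp   [H → s]
sssHHHSp ⇒ ssssHHSp   [H → s]
ssssHHSp ⇒ sssssHSp   [H → s]
sssssHSp ⇒ ssssssSp   [H → s]
ssssssSp ⇒ sssssssp   [S → s]

S⇒sS⇒sHSp⇒sHHSp⇒sHHHSp⇒sHHHHSp⇒sHHHHHSp⇒ssHHHHSp⇒sssHHHSp⇒ssssHHSp⇒sssssHSp⇒ssssssSp⇒sssssssp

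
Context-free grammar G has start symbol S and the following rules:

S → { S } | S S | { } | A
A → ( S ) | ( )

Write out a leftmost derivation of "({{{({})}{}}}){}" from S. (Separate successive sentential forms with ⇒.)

S⇒SS⇒AS⇒(S)S⇒({S})S⇒({{S}})S⇒({{SS}})S⇒({{{S}S}})S⇒({{{A}S}})S⇒({{{(S)}S}})S⇒({{{({})}S}})S⇒({{{({})}{}}})S⇒({{{({})}{}}}){}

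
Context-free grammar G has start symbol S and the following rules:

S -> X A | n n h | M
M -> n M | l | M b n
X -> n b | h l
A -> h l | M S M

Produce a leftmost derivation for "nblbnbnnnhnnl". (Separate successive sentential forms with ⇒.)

S ⇒ XA ⇒ nbA ⇒ nbMSM ⇒ nbMbnSM ⇒ nbMbnbnSM ⇒ nblbnbnSM ⇒ nblbnbnnnhM ⇒ nblbnbnnnhnM ⇒ nblbnbnnnhnnM ⇒ nblbnbnnnhnnl

S ⇒ XA   [S -> X A]
XA ⇒ nbA   [X -> n b]
nbA ⇒ nbMSM   [A -> M S M]
nbMSM ⇒ nbMbnSM   [M -> M b n]
nbMbnSM ⇒ nbMbnbnSM   [M -> M b n]
nbMbnbnSM ⇒ nblbnbnSM   [M -> l]
nblbnbnSM ⇒ nblbnbnnnhM   [S -> n n h]
nblbnbnnnhM ⇒ nblbnbnnnhnM   [M -> n M]
nblbnbnnnhnM ⇒ nblbnbnnnhnnM   [M -> n M]
nblbnbnnnhnnM ⇒ nblbnbnnnhnnl   [M -> l]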